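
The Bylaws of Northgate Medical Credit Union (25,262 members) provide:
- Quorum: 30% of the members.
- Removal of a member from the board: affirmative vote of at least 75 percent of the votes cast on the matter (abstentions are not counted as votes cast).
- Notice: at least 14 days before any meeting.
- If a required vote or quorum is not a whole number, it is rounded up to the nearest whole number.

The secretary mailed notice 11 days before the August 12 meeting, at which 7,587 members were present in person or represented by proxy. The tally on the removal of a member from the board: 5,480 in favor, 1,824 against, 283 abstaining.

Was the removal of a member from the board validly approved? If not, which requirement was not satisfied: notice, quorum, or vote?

Invalid — notice requirement not satisfied.

Notice: 11 days given; 14 required. Not satisfied.
Quorum: 30% of 25,262 = 7,578.60, rounded up to 7,579; 7,587 present. Satisfied.
Vote: requires three-fourths of the votes cast (7,587 − 283 abstaining = 7,304); 3/4 of 7304 = 5478, so 5,478 needed; 5,480 in favor. Satisfied.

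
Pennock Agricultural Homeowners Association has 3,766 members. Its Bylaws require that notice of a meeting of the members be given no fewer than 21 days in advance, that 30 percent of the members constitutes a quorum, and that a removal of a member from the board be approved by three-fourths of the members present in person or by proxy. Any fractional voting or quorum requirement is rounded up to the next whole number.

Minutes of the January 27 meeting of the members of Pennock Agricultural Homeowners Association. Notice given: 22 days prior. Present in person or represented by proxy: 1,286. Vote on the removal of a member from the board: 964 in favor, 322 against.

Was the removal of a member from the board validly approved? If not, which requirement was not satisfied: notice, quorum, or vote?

Notice: 22 days given; 21 required. Satisfied.
Quorum: 30% of 3,766 = 1,129.80, rounded up to 1,130; 1,286 present. Satisfied.
Vote: requires three-fourths of those present (1,286); 3/4 of 1286 = 964.50, rounded up to 965, so 965 needed; 964 in favor. Not satisfied.

Invalid — vote requirement not satisfied.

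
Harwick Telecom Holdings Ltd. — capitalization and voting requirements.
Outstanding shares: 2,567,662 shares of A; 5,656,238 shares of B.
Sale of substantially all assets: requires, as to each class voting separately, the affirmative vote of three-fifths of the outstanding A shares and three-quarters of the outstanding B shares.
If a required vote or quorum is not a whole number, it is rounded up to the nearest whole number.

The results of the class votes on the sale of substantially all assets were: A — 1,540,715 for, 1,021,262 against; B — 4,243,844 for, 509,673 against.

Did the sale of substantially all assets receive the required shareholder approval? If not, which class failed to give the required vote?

A: 3/5 of 2567662 = 1540597.20, rounded up to 1540598; 1,540,598 required, 1,540,715 in favor — approved.
B: 3/4 of 5656238 = 4242178.50, rounded up to 4242179; 4,242,179 required, 4,243,844 in favor — approved.

Approved — every class gave the required vote.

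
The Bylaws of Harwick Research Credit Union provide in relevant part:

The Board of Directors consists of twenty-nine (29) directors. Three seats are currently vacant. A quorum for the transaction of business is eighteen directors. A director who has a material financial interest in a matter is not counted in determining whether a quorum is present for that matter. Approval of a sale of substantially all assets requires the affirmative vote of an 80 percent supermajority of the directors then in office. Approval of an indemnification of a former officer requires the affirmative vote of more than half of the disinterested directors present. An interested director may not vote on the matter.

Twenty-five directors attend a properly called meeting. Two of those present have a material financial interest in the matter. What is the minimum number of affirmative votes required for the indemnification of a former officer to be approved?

12

The indemnification of a former officer requires a majority of the disinterested directors present (25 − 2 = 23).
A majority of 23 is 12.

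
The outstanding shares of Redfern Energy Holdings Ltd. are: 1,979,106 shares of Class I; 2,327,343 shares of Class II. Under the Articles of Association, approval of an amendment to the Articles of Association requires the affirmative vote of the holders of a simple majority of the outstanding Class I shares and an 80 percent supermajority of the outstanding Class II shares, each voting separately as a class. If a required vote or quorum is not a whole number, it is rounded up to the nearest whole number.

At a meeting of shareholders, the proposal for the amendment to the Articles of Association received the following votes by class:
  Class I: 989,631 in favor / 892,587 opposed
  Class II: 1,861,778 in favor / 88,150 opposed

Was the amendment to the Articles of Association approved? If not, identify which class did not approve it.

Not approved — the Class II shares did not give the required vote.

Class I: a majority of 1979106 is 989554; 989,554 required, 989,631 in favor — approved.
Class II: 4/5 of 2327343 = 1861874.40, rounded up to 1861875; 1,861,875 required, 1,861,778 in favor — not approved.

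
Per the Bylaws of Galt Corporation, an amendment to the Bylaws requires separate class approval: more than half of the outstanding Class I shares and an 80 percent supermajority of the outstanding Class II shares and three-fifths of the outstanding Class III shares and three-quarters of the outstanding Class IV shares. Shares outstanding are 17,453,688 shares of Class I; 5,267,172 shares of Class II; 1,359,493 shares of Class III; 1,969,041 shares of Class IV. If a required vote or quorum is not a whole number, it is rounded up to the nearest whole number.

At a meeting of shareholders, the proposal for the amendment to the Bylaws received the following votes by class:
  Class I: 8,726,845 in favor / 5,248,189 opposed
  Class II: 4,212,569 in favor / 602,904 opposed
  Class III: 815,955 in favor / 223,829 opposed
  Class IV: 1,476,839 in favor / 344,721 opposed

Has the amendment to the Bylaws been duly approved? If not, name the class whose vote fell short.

Class I: a majority of 17453688 is 8726845; 8,726,845 required, 8,726,845 in favor — approved.
Class II: 4/5 of 5267172 = 4213737.60, rounded up to 4213738; 4,213,738 required, 4,212,569 in favor — not approved.
Class III: 3/5 of 1359493 = 815695.80, rounded up to 815696; 815,696 required, 815,955 in favor — approved.
Class IV: 3/4 of 1969041 = 1476780.75, rounded up to 1476781; 1,476,781 required, 1,476,839 in favor — approved.

Not approved — the Class II shares did not give the required vote.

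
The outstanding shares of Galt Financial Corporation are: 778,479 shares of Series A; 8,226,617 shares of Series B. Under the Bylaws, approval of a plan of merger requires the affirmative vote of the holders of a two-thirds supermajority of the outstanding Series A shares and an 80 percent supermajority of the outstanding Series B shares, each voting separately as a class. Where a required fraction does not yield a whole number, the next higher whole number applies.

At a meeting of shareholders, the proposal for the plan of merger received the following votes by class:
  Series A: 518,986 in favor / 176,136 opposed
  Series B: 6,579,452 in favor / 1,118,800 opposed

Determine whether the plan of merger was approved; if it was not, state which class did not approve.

Series A: 2/3 of 778479 = 518986; 518,986 required, 518,986 in favor — approved.
Series B: 4/5 of 8226617 = 6581293.60, rounded up to 6581294; 6,581,294 required, 6,579,452 in favor — not approved.

Not approved — the Series B shares did not give the required vote.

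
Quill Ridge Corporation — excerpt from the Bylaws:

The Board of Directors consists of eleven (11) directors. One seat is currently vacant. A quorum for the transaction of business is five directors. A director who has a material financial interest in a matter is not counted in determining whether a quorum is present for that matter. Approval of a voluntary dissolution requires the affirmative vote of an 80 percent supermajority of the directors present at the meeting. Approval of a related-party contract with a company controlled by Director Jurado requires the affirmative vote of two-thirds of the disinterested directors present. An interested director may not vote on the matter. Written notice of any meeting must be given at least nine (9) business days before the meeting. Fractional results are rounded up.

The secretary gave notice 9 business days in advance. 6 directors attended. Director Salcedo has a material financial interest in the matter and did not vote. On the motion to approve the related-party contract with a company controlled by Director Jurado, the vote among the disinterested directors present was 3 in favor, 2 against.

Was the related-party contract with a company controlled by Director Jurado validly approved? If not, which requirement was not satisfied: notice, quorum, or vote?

Notice: 9 business days given; 9 required (9 ≥ 9). Satisfied.
Quorum: 6 present, but the 1 interested director does not count, leaving 5. Quorum is 5. Satisfied.
Vote: the related-party contract with a company controlled by Director Jurado requires two-thirds of the disinterested directors present (6 − 1 = 5). 2/3 of 5 = 3.33, rounded up to 4, so 4 affirmative votes are needed; 3 voted in favor. Not satisfied.

Invalid — vote requirement not satisfied.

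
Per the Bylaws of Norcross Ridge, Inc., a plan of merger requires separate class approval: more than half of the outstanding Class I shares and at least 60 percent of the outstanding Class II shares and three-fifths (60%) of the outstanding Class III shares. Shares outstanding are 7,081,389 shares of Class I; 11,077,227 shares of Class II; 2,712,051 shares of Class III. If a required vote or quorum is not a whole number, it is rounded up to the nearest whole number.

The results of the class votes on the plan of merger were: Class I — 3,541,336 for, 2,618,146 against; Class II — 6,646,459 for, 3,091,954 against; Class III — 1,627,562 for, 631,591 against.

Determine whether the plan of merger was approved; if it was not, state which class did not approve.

Approved — every class gave the required vote.

Class I: a majority of 7081389 is 3540695; 3,540,695 required, 3,541,336 in favor — approved.
Class II: 3/5 of 11077227 = 6646336.20, rounded up to 6646337; 6,646,337 required, 6,646,459 in favor — approved.
Class III: 3/5 of 2712051 = 1627230.60, rounded up to 1627231; 1,627,231 required, 1,627,562 in favor — approved.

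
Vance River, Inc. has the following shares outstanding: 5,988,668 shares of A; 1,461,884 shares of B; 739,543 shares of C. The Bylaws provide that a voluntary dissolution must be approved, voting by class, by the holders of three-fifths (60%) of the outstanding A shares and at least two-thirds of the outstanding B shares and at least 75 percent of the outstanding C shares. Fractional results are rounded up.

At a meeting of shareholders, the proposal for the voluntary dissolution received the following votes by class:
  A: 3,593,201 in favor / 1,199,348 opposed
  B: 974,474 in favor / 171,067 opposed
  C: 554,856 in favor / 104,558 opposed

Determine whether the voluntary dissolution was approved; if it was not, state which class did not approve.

Not approved — the B shares did not give the required vote.

A: 3/5 of 5988668 = 3593200.80, rounded up to 3593201; 3,593,201 required, 3,593,201 in favor — approved.
B: 2/3 of 1461884 = 974589.33, rounded up to 974590; 974,590 required, 974,474 in favor — not approved.
C: 3/4 of 739543 = 554657.25, rounded up to 554658; 554,658 required, 554,856 in favor — approved.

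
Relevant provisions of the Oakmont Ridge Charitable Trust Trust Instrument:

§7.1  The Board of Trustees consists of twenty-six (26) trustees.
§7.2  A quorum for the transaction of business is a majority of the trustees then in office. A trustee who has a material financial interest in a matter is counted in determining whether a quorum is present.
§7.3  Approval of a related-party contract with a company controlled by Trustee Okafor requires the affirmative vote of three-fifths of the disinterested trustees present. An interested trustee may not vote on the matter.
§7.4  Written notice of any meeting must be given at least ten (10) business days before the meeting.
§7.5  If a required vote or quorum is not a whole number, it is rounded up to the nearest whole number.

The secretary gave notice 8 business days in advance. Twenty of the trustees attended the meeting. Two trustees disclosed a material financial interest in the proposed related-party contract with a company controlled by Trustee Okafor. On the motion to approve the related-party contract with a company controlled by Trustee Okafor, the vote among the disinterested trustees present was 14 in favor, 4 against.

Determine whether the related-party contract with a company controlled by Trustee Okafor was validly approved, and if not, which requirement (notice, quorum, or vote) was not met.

Notice: 8 business days given; 10 required (8 < 10). Not satisfied.
Quorum: 20 present (interested trustees count toward quorum); quorum is 14. Satisfied.
Vote: the related-party contract with a company controlled by Trustee Okafor requires three-fifths of the disinterested trustees present (20 − 2 = 18). 3/5 of 18 = 10.80, rounded up to 11, so 11 affirmative votes are needed; 14 voted in favor. Satisfied.

Invalid — notice requirement not satisfied.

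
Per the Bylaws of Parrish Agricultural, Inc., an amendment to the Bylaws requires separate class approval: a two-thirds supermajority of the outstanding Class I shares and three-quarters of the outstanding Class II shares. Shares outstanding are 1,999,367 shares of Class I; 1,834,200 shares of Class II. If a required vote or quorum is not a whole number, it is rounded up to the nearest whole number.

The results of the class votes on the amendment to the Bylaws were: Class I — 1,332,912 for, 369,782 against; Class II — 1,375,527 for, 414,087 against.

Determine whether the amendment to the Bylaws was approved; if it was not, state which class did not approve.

Class I: 2/3 of 1999367 = 1332911.33, rounded up to 1332912; 1,332,912 required, 1,332,912 in favor — approved.
Class II: 3/4 of 1834200 = 1375650; 1,375,650 required, 1,375,527 in favor — not approved.

Not approved — the Class II shares did not give the required vote.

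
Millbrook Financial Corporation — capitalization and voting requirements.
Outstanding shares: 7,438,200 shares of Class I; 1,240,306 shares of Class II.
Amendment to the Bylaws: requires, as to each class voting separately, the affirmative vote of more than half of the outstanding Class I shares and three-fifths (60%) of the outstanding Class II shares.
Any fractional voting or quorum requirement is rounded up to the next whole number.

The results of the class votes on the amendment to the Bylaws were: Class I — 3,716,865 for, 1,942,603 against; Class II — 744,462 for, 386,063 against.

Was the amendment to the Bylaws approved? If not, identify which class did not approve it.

Not approved — the Class I shares did not give the required vote.

Class I: a majority of 7438200 is 3719101; 3,719,101 required, 3,716,865 in favor — not approved.
Class II: 3/5 of 1240306 = 744183.60, rounded up to 744184; 744,184 required, 744,462 in favor — approved.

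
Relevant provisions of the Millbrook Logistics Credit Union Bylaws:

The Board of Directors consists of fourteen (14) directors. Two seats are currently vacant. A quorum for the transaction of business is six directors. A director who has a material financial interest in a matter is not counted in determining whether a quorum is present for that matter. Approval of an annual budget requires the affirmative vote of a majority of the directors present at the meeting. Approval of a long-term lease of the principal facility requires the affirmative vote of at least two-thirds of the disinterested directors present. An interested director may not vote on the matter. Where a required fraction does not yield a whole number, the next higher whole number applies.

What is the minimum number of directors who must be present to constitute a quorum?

The quorum is fixed at 6.

6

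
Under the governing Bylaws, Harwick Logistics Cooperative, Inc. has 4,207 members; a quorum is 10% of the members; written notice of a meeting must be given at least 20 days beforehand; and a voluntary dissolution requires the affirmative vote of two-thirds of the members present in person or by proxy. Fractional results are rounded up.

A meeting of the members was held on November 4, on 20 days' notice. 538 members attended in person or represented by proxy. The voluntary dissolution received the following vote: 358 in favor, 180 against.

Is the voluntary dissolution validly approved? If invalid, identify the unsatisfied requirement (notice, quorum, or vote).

Notice: 20 days given; 20 required. Satisfied.
Quorum: 10% of 4,207 = 420.70, rounded up to 421; 538 present. Satisfied.
Vote: requires two-thirds of those present (538); 2/3 of 538 = 358.67, rounded up to 359, so 359 needed; 358 in favor. Not satisfied.

Invalid — vote requirement not satisfied.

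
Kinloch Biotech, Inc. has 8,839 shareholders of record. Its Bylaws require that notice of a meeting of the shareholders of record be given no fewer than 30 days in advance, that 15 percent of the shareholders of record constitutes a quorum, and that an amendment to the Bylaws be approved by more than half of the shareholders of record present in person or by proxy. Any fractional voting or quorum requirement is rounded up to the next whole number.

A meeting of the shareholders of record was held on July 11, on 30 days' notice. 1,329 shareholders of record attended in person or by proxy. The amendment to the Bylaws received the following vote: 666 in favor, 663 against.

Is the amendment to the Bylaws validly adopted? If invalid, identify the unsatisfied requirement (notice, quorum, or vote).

Valid — all requirements satisfied.

Notice: 30 days given; 30 required. Satisfied.
Quorum: 15% of 8,839 = 1,325.85, rounded up to 1,326; 1,329 present. Satisfied.
Vote: requires a majority of those present (1,329); a majority of 1329 is 665, so 665 needed; 666 in favor. Satisfied.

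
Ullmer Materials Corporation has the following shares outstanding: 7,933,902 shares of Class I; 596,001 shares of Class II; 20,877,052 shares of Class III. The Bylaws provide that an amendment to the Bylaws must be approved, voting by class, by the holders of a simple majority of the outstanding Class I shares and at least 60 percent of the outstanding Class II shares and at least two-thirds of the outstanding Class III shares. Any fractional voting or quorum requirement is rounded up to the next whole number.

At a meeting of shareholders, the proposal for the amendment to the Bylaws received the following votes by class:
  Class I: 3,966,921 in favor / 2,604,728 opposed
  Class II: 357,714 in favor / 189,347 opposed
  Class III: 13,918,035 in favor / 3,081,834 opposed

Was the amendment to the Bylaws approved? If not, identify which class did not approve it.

Class I: a majority of 7933902 is 3966952; 3,966,952 required, 3,966,921 in favor — not approved.
Class II: 3/5 of 596001 = 357600.60, rounded up to 357601; 357,601 required, 357,714 in favor — approved.
Class III: 2/3 of 20877052 = 13918034.67, rounded up to 13918035; 13,918,035 required, 13,918,035 in favor — approved.

Not approved — the Class I shares did not give the required vote.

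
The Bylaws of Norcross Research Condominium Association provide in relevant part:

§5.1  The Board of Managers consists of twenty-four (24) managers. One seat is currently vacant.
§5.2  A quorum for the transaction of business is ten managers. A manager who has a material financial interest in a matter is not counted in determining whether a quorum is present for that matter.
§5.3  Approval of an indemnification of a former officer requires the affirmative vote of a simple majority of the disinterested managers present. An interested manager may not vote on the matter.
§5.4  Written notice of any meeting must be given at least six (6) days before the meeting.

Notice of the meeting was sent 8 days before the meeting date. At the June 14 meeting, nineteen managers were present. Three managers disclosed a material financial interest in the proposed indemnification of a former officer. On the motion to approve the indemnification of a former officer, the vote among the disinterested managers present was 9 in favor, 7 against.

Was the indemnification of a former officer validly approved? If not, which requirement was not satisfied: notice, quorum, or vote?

Notice: 8 days given; 6 required (8 ≥ 6). Satisfied.
Quorum: 19 present, but the 3 interested managers do not count, leaving 16. Quorum is 10. Satisfied.
Vote: the indemnification of a former officer requires a majority of the disinterested managers present (19 − 3 = 16). A majority of 16 is 9, so 9 affirmative votes are needed; 9 voted in favor. Satisfied.

Valid — all requirements satisfied.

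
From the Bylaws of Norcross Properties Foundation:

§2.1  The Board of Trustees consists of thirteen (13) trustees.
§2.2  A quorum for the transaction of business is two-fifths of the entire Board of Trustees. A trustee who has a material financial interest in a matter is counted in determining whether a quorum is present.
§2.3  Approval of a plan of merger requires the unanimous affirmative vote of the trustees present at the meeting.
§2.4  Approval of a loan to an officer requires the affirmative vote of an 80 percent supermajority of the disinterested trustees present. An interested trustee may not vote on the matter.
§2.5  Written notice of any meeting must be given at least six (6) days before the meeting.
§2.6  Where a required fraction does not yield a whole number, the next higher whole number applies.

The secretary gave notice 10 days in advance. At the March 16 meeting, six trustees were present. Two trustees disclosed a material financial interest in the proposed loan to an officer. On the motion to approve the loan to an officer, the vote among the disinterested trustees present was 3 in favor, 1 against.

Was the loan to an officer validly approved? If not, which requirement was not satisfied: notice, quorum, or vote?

Invalid — vote requirement not satisfied.

Notice: 10 days given; 6 required (10 ≥ 6). Satisfied.
Quorum: 6 present (interested trustees count toward quorum); quorum is 6. Satisfied.
Vote: the loan to an officer requires four-fifths of the disinterested trustees present (6 − 2 = 4). 4/5 of 4 = 3.20, rounded up to 4, so 4 affirmative votes are needed; 3 voted in favor. Not satisfied.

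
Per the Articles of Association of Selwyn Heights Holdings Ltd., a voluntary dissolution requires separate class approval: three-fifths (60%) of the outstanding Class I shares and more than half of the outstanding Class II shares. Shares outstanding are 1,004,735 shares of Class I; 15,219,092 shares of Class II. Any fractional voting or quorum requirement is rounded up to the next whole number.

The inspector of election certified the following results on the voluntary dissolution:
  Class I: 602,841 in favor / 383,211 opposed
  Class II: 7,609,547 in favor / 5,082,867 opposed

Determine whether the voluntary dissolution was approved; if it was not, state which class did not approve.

Approved — every class gave the required vote.

Class I: 3/5 of 1004735 = 602841; 602,841 required, 602,841 in favor — approved.
Class II: a majority of 15219092 is 7609547; 7,609,547 required, 7,609,547 in favor — approved.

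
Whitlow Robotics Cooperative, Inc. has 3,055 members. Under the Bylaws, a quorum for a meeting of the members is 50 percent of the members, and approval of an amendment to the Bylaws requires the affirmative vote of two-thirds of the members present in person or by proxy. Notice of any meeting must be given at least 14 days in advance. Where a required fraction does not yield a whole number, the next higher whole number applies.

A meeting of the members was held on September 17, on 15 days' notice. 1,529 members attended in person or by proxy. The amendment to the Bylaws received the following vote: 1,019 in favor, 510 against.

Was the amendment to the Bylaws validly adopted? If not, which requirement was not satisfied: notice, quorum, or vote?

Notice: 15 days given; 14 required. Satisfied.
Quorum: 50% of 3,055 = 1,527.50, rounded up to 1,528; 1,529 present. Satisfied.
Vote: requires two-thirds of those present (1,529); 2/3 of 1529 = 1019.33, rounded up to 1020, so 1,020 needed; 1,019 in favor. Not satisfied.

Invalid — vote requirement not satisfied.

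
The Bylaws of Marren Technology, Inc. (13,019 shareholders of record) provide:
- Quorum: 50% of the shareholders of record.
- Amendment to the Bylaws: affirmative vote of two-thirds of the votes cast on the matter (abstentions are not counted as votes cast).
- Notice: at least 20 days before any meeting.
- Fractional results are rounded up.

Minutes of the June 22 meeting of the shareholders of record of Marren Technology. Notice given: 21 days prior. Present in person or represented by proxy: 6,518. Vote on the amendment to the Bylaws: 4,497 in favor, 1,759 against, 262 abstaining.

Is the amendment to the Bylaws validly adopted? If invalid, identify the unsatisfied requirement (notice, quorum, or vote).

Notice: 21 days given; 20 required. Satisfied.
Quorum: 50% of 13,019 = 6,509.50, rounded up to 6,510; 6,518 present. Satisfied.
Vote: requires two-thirds of the votes cast (6,518 − 262 abstaining = 6,256); 2/3 of 6256 = 4170.67, rounded up to 4171, so 4,171 needed; 4,497 in favor. Satisfied.

Valid — all requirements satisfied.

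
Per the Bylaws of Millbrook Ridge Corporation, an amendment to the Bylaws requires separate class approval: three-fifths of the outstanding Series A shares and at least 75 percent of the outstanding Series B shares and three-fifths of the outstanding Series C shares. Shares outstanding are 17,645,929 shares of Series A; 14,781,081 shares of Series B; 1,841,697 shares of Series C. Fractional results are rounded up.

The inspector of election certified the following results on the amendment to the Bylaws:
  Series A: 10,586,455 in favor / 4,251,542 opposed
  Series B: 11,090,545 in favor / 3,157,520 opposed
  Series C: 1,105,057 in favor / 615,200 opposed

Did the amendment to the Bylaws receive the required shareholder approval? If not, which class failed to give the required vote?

Series A: 3/5 of 17645929 = 10587557.40, rounded up to 10587558; 10,587,558 required, 10,586,455 in favor — not approved.
Series B: 3/4 of 14781081 = 11085810.75, rounded up to 11085811; 11,085,811 required, 11,090,545 in favor — approved.
Series C: 3/5 of 1841697 = 1105018.20, rounded up to 1105019; 1,105,019 required, 1,105,057 in favor — approved.

Not approved — the Series A shares did not give the required vote.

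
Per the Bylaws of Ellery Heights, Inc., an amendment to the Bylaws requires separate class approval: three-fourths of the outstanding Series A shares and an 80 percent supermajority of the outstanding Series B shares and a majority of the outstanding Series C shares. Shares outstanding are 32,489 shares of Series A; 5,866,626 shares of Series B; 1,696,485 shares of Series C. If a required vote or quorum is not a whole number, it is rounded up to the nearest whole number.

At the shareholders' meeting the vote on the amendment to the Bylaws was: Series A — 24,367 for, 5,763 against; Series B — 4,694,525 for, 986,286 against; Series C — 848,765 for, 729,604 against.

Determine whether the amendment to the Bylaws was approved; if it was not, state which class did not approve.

Approved — every class gave the required vote.

Series A: 3/4 of 32489 = 24366.75, rounded up to 24367; 24,367 required, 24,367 in favor — approved.
Series B: 4/5 of 5866626 = 4693300.80, rounded up to 4693301; 4,693,301 required, 4,694,525 in favor — approved.
Series C: a majority of 1696485 is 848243; 848,243 required, 848,765 in favor — approved.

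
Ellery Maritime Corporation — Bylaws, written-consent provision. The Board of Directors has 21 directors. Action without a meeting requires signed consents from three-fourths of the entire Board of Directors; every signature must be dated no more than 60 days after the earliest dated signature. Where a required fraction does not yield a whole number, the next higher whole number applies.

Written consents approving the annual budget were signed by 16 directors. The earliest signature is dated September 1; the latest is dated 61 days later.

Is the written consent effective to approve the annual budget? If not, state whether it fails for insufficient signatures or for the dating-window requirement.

Signatures required: three-fourths of 21 — 3/4 of 21 = 15.75, rounded up to 16, so 16 needed; 16 signed. Sufficient.
Dating window: the latest signature is 61 days after the earliest; the limit is 60 days. Outside the window.

Not effective — dating-window requirement not satisfied.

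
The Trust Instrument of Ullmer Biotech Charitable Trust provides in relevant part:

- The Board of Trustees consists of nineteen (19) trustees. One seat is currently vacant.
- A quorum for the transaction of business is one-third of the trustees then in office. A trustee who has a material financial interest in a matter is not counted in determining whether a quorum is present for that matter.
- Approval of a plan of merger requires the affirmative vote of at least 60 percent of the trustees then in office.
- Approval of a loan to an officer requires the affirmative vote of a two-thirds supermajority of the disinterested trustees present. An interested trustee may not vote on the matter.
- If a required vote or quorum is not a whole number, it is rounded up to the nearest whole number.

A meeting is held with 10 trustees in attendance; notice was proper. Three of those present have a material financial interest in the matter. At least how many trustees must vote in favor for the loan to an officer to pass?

The loan to an officer requires two-thirds of the disinterested trustees present (10 − 3 = 7).
2/3 of 7 = 4.67, rounded up to 5.

5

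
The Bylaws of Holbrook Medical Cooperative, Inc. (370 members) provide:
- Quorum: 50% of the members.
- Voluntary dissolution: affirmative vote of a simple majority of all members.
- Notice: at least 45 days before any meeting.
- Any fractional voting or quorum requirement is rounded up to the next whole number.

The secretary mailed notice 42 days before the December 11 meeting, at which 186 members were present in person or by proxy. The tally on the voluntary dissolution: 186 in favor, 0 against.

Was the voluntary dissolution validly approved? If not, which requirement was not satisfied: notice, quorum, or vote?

Invalid — notice requirement not satisfied.

Notice: 42 days given; 45 required. Not satisfied.
Quorum: 50% of 370 = 185; 186 present. Satisfied.
Vote: requires a majority of all members (370); a majority of 370 is 186, so 186 needed; 186 in favor. Satisfied.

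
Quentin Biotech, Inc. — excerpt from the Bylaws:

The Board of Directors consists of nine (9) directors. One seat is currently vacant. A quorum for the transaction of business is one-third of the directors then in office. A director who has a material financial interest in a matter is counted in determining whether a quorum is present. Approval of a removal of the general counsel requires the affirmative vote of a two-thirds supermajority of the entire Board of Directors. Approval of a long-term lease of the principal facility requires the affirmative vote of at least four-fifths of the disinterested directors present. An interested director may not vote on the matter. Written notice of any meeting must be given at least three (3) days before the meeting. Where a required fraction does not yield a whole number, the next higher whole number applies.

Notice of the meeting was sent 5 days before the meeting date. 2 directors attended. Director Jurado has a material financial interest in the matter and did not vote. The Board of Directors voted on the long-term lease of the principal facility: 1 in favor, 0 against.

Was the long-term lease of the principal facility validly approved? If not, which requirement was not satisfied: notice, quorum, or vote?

Invalid — quorum requirement not satisfied.

Notice: 5 days given; 3 required (5 ≥ 3). Satisfied.
Quorum: 2 present (interested directors count toward quorum); quorum is 3. Not satisfied.
Vote: the long-term lease of the principal facility requires four-fifths of the disinterested directors present (2 − 1 = 1). 4/5 of 1 = 0.80, rounded up to 1, so 1 affirmative vote is needed; 1 voted in favor. Satisfied. (Moot — without a quorum no business can be validly transacted.)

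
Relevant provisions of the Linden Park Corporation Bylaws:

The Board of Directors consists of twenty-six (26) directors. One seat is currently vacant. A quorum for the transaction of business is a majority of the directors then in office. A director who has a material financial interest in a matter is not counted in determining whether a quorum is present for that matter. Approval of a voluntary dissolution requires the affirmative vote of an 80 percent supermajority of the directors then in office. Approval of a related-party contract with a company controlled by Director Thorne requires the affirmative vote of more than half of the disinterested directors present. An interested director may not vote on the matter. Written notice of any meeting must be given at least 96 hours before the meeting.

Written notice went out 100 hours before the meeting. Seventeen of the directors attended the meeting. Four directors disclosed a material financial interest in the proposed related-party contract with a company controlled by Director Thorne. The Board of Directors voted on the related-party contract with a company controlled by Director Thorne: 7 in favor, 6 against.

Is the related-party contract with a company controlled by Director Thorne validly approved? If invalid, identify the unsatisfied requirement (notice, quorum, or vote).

Valid — all requirements satisfied.

Notice: 100 hours given; 96 required (100 ≥ 96). Satisfied.
Quorum: 17 present, but the 4 interested directors do not count, leaving 13. Quorum is 13. Satisfied.
Vote: the related-party contract with a company controlled by Director Thorne requires a majority of the disinterested directors present (17 − 4 = 13). A majority of 13 is 7, so 7 affirmative votes are needed; 7 voted in favor. Satisfied.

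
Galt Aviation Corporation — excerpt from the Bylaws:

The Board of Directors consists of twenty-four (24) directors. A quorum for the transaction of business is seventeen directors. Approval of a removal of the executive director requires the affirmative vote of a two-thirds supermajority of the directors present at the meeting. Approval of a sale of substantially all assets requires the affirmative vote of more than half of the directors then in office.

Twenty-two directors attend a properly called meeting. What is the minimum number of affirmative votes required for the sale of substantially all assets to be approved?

13

The sale of substantially all assets requires a majority of the directors then in office (24).
A majority of 24 is 13.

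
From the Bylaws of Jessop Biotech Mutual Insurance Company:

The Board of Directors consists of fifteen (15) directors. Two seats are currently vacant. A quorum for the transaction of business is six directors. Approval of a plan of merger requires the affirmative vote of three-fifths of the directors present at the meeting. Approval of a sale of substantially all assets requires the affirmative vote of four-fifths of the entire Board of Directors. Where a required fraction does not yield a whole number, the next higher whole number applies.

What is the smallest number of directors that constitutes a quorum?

The quorum is fixed at 6.

6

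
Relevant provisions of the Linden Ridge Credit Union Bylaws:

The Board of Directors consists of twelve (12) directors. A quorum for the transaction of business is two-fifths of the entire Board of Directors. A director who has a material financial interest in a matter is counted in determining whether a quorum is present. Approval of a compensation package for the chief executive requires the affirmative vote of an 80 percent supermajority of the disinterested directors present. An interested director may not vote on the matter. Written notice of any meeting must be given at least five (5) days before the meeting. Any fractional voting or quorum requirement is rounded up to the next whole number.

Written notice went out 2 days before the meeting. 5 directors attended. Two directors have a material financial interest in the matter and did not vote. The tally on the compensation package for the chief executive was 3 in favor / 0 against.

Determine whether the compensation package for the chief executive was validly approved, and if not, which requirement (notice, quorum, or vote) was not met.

Notice: 2 days given; 5 required (2 < 5). Not satisfied.
Quorum: 5 present (interested directors count toward quorum); quorum is 5. Satisfied.
Vote: the compensation package for the chief executive requires four-fifths of the disinterested directors present (5 − 2 = 3). 4/5 of 3 = 2.40, rounded up to 3, so 3 affirmative votes are needed; 3 voted in favor. Satisfied.

Invalid — notice requirement not satisfied.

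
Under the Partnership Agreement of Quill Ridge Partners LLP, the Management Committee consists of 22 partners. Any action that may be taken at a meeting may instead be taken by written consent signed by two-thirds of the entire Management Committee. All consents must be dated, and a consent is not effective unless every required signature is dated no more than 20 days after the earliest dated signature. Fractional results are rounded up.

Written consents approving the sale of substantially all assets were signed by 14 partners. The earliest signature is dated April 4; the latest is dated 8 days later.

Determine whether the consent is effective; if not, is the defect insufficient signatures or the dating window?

Signatures required: two-thirds of 22 — 2/3 of 22 = 14.67, rounded up to 15, so 15 needed; 14 signed. Insufficient.
Dating window: the latest signature is 8 days after the earliest; the limit is 20 days. Within the window.

Not effective — insufficient signatures.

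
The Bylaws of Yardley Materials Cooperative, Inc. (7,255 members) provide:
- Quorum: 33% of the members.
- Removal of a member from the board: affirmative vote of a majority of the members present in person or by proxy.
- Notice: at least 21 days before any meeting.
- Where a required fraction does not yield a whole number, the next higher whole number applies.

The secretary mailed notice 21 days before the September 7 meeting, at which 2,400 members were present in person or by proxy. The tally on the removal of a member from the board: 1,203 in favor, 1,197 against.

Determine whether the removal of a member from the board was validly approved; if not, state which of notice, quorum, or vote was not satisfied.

Valid — all requirements satisfied.

Notice: 21 days given; 21 required. Satisfied.
Quorum: 33% of 7,255 = 2,394.15, rounded up to 2,395; 2,400 present. Satisfied.
Vote: requires a majority of those present (2,400); a majority of 2400 is 1201, so 1,201 needed; 1,203 in favor. Satisfied.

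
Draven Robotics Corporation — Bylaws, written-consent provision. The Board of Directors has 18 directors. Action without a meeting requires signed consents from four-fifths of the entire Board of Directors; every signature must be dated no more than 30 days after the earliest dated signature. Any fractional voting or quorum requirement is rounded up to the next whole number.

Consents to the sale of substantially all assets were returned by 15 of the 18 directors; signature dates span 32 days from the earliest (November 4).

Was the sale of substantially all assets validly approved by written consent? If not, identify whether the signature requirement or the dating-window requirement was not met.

Signatures required: four-fifths of 18 — 4/5 of 18 = 14.40, rounded up to 15, so 15 needed; 15 signed. Sufficient.
Dating window: the latest signature is 32 days after the earliest; the limit is 30 days. Outside the window.

Not effective — dating-window requirement not satisfied.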